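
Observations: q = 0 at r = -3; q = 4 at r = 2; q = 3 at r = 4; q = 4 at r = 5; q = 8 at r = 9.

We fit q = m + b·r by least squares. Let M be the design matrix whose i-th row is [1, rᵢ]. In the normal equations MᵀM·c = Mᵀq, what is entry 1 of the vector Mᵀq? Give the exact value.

19

Entry 1 ↔ basis 1, so (Mᵀq)_{1} = Σᵢ qᵢ = (1)·(0) + (1)·(4) + (1)·(3) + (1)·(4) + (1)·(8) = 19.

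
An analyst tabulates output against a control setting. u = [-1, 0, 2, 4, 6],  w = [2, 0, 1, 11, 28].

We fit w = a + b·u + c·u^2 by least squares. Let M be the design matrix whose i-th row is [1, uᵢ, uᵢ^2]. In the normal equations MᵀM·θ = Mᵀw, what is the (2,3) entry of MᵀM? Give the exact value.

287

Row 2 ↔ basis u, column 3 ↔ basis u^2, so (MᵀM)_{2,3} = Σᵢ (u)·(u^2) = (-1)·(1) + (0)·(0) + (2)·(4) + (4)·(16) + (6)·(36) = 287.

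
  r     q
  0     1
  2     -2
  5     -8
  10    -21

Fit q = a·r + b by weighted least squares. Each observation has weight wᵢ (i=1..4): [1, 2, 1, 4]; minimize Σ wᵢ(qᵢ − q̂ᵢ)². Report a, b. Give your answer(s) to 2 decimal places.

a = -2.30, b = 2.24

Setting ∂/∂a … = 0 gives: 433·a + 49·b = -888;  49·a + 8·b = -95.
det = 433·8 − 49² = 1063.
a = ((-888)·8 − 49·(-95))/1063 = -2449/1063; b = (433·(-95) − 49·(-888))/1063 = 2377/1063.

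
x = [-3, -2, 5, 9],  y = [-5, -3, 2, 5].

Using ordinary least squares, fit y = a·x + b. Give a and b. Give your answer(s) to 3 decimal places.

Forming MᵀM = [[119, 9]; [9, 4]] and Mᵀy = [76, -1]ᵀ gives MᵀM·[a, b]ᵀ = Mᵀy.
Δ = 119·4 − 9² = 395.
a = (76·4 − 9·(-1))/395 = 313/395; b = (119·(-1) − 9·76)/395 = -803/395.

a = 0.792, b = -2.033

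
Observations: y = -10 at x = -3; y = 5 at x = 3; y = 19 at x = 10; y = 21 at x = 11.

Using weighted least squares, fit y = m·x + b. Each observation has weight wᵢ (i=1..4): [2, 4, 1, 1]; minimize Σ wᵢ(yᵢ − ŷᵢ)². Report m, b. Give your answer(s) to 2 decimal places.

From the data, Σwᵢ·x·x = 275, Σwᵢ·x = 27, Σwᵢ·1 = 8.
Right-hand side: Σwᵢ·x·y = 541, Σwᵢ·y = 40.
So AᵀWA·[m, b]ᵀ = AᵀWy: [[275, 27]; [27, 8]]·[m, b]ᵀ = [541, 40]ᵀ.
Eliminating b: 8·(row 1) − 27·(row 2) gives 1471·m = 8·541 − 27·40 = 3248, so m = 3248/1471.
Then b = (40 − 27·(3248/1471))/8 = -3607/1471.

m = 2.21, b = -2.45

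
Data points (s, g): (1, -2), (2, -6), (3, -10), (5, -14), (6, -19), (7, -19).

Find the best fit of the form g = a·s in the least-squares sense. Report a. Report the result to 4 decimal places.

From the data, Σs·s = 124.
Moment sums: Σs·g = -361.
So AᵀA·[a]ᵀ = Aᵀg: [[124]]·[a]ᵀ = [-361]ᵀ.
a = (-361)/124 = -2.91129.

a = -2.9113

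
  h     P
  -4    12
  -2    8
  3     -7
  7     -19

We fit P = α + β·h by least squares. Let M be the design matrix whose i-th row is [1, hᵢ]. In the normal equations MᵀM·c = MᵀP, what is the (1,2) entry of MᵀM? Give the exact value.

4

Row 1 ↔ basis 1, column 2 ↔ basis h, so (MᵀM)_{1,2} = Σᵢ h = (1)·(-4) + (1)·(-2) + (1)·(3) + (1)·(7) = 4.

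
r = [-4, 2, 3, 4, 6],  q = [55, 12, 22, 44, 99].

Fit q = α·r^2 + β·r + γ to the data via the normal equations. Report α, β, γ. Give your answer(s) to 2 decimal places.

With design matrix A, AᵀA = [[1905, 251, 81]; [251, 81, 11]; [81, 11, 5]] and Aᵀq = [5394, 640, 232]ᵀ.
Row-reducing yields α = 52167/17732, β = -2031/1364, γ = 17873/8866.

α = 2.94, β = -1.49, γ = 2.02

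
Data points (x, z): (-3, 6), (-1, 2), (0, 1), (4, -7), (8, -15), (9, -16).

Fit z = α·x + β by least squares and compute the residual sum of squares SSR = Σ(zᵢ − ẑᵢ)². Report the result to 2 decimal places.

Forming MᵀM = [[171, 17]; [17, 6]] and Mᵀz = [-312, -29]ᵀ gives MᵀM·[α, β]ᵀ = Mᵀz.
Δ = 171·6 − 17² = 737.
α = ((-312)·6 − 17·(-29))/737 = -1379/737; β = (171·(-29) − 17·(-312))/737 = 345/737.
Residuals: -60/737, -250/737, 392/737, 12/737, -368/737, 274/737; SSR = 584/737.

SSR = 0.79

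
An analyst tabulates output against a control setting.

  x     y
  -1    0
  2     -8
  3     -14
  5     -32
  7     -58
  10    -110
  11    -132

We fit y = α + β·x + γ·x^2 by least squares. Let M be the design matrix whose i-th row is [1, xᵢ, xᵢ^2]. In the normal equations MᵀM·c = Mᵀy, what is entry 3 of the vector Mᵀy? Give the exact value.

-30772

Entry 3 ↔ basis x^2, so (Mᵀy)_{3} = Σᵢ (x^2)·yᵢ = (1)·(0) + (4)·(-8) + (9)·(-14) + (25)·(-32) + (49)·(-58) + (100)·(-110) + (121)·(-132) = -30772.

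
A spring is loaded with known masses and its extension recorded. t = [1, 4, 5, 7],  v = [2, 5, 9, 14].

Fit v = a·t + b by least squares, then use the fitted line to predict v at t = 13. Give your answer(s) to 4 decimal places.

Setting ∂/∂a … = 0 gives: 91·a + 17·b = 165;  17·a + 4·b = 30.
(Σt·t = 91, Σt = 17, Σ1 = 4, Σt·v = 165, Σv = 30.)
Determinant 91·4 − 17² = 75.
a = (165·4 − 17·30)/75 = 2; b = (91·30 − 17·165)/75 = -1.
At t = 13: v̂ = (2)·(13) + (-1)·(1) = 25.

v̂ = 25.0000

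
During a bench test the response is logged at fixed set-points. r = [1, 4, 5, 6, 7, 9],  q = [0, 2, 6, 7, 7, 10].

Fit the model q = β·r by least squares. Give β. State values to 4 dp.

β = 1.0529

Setting ∂/∂β … = 0 gives: 208·β = 219.
(Σr·r = 208, Σr·q = 219.)
β = 219/208 = 1.05288.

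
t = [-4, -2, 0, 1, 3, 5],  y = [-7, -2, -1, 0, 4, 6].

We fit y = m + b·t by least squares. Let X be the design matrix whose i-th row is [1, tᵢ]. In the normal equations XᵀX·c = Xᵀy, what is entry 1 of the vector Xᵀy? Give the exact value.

0

Entry 1 ↔ basis 1, so (Xᵀy)_{1} = Σᵢ yᵢ = (1)·(-7) + (1)·(-2) + (1)·(-1) + (1)·(0) + (1)·(4) + (1)·(6) = 0.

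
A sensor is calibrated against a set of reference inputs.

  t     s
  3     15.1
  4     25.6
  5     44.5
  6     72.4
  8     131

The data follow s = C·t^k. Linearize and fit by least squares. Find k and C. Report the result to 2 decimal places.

Linearized form: ln s = k·ln t + ln C. From the 5 transformed points,
Σln t = 7.9655, Σ(ln t)² = 13.2535, Σln s = 18.9102, Σln t·ln s = 31.3966.
Equations: 13.2535·k + 7.9655·ln C = 31.3966;  7.9655·k + 5·ln C = 18.9102.
Δ = 13.2535·5 − (7.9655)² = 2.8177; k = (31.3966·5 − 7.9655·18.9102)/2.8177 = 2.25461, ln C = (13.2535·18.9102 − 7.9655·31.3966)/2.8177 = 0.19019, so C = exp(0.19019) = 1.20948.

k = 2.25, C = 1.21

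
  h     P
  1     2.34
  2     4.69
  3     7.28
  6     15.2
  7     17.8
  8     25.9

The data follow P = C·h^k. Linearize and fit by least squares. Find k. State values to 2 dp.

Let Y = ln P. Fitting Y = k·ln h + ln C by least squares:
Σln h = 7.6089, Σ(ln h)² = 13.0084, Σln P = 13.2355, Σln h·ln P = 20.4977.
Equations: 13.0084·k + 7.6089·ln C = 20.4977;  7.6089·k + 6·ln C = 13.2355.
Solving (det = 20.1558): k = 1.10535, ln C = 0.80416.

k = 1.11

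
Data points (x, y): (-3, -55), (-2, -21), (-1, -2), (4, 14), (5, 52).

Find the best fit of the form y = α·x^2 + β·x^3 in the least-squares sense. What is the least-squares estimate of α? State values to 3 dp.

MᵀM·[α, β]ᵀ = Mᵀy reads: 979·α + 3873·β = 943;  3873·α + 20515·β = 9051.
Δ = 979·20515 − 3873² = 5084056.
α = (943·20515 − 3873·9051)/5084056 = -7854439/2542028; β = (979·9051 − 3873·943)/5084056 = 2604345/2542028.

α = -3.090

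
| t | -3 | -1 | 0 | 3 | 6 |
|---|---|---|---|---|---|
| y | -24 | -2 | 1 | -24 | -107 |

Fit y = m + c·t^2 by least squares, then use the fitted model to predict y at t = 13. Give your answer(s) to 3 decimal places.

Forming XᵀX = [[5, 55]; [55, 1459]] and Xᵀy = [-156, -4286]ᵀ gives XᵀX·[m, c]ᵀ = Xᵀy.
Δ = 5·1459 − 55² = 4270.
m = ((-156)·1459 − 55·(-4286))/4270 = 4063/2135; c = (5·(-4286) − 55·(-156))/4270 = -1285/427.
At t = 13: ŷ = (4063/2135)·(1) + (-1285/427)·(169) = -1081762/2135.

ŷ = -506.680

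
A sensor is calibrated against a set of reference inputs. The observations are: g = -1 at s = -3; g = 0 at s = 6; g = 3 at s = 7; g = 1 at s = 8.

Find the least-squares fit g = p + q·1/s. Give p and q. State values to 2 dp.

p = 0.63, q = 4.71

Entries of MᵀM: Σ1 = 4, Σ1/s = 17/168, Σ1/s·1/s = 4937/28224.
Moment sums: Σg = 3, Σ1/s·g = 149/168.
So MᵀM·[p, q]ᵀ = Mᵀg: [[4, 17/168]; [17/168, 4937/28224]]·[p, q]ᵀ = [3, 149/168]ᵀ.
det = 4·(4937/28224) − (17/168)² = 19459/28224.
p = (3·(4937/28224) − (17/168)·(149/168))/(19459/28224) = 12278/19459; q = (4·(149/168) − (17/168)·3)/(19459/28224) = 91560/19459.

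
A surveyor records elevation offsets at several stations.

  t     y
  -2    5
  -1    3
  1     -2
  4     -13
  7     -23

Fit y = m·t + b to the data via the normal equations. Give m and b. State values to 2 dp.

XᵀX·[m, b]ᵀ = Xᵀy reads: 71·m + 9·b = -228;  9·m + 5·b = -30.
(Σt·t = 71, Σt = 9, Σ1 = 5, Σt·y = -228, Σy = -30.)
Eliminating b: 5·(row 1) − 9·(row 2) gives 274·m = 5·(-228) − 9·(-30) = -870, so m = -435/137.
Then b = ((-30) − 9·(-435/137))/5 = -39/137.

m = -3.18, b = -0.28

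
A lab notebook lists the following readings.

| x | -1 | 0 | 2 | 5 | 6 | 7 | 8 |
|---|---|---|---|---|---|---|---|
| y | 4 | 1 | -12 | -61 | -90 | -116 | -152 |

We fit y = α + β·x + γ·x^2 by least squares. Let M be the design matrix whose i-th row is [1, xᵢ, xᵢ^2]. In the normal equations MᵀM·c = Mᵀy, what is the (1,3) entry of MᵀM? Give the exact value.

179

Row 1 ↔ basis 1, column 3 ↔ basis x^2, so (MᵀM)_{1,3} = Σᵢ x^2 = (1)·(1) + (1)·(0) + (1)·(4) + (1)·(25) + (1)·(36) + (1)·(49) + (1)·(64) = 179.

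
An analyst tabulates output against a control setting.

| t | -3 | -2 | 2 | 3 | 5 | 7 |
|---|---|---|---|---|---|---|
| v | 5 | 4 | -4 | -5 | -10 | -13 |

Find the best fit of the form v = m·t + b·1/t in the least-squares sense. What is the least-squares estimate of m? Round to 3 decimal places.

m = -1.874

The normal system AᵀA·[m, b]ᵀ = Aᵀv is [[100, 6]; [6, 17257/22050]]·[m, b]ᵀ = [-187, -235/21]ᵀ.
Δ = 100·(17257/22050) − 6² = 18638/441.
m = ((-187)·(17257/22050) − 6·(-235/21))/(18638/441) = -1746559/931900; b = (100·(-235/21) − 6·(-187))/(18638/441) = 651/9319.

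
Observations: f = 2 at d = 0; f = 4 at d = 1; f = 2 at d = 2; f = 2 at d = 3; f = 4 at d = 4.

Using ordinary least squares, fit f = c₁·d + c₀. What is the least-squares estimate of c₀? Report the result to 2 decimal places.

c₀ = 2.40

From the data, Σd·d = 30, Σd = 10, Σ1 = 5.
Right-hand side: Σd·f = 30, Σf = 14.
So AᵀA·[c₁, c₀]ᵀ = Aᵀf: [[30, 10]; [10, 5]]·[c₁, c₀]ᵀ = [30, 14]ᵀ.
Eliminating c₀: 5·(row 1) − 10·(row 2) gives 50·c₁ = 5·30 − 10·14 = 10, so c₁ = 1/5.
Then c₀ = (14 − 10·(1/5))/5 = 12/5.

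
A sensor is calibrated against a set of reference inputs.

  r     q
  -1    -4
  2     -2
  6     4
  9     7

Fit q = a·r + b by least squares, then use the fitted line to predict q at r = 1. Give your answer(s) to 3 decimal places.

q̂ = -2.216

From the data, Σr·r = 122, Σr = 16, Σ1 = 4.
For Aᵀq: Σr·q = 87, Σq = 5.
So AᵀA·[a, b]ᵀ = Aᵀq: [[122, 16]; [16, 4]]·[a, b]ᵀ = [87, 5]ᵀ.
Δ = 122·4 − 16² = 232.
a = (87·4 − 16·5)/232 = 67/58; b = (122·5 − 16·87)/232 = -391/116.
At r = 1: q̂ = (67/58)·(1) + (-391/116)·(1) = -257/116.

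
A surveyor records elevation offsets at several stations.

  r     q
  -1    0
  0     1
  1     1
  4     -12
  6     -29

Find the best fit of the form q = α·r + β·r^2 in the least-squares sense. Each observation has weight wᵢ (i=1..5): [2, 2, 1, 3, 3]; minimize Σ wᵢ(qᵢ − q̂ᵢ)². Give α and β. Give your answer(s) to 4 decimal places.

α = 0.3239, β = -0.8540

The normal system XᵀWX·[α, β]ᵀ = XᵀWq is [[159, 839]; [839, 4659]]·[α, β]ᵀ = [-665, -3707]ᵀ.
det = 159·4659 − 839² = 36860.
α = ((-665)·4659 − 839·(-3707))/36860 = 5969/18430; β = (159·(-3707) − 839·(-665))/36860 = -15739/18430.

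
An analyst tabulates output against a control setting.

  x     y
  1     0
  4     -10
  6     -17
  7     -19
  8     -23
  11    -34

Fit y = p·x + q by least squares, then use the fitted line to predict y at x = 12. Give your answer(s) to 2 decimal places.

ŷ = -36.78

Entries of AᵀA: Σx·x = 287, Σx = 37, Σ1 = 6.
Moment sums: Σx·y = -833, Σy = -103.
Normal equations: [[287, 37]; [37, 6]]·[p, q]ᵀ = [-833, -103]ᵀ.
Determinant 287·6 − 37² = 353.
p = ((-833)·6 − 37·(-103))/353 = -1187/353; q = (287·(-103) − 37·(-833))/353 = 1260/353.
At x = 12: ŷ = (-1187/353)·(12) + (1260/353)·(1) = -12984/353.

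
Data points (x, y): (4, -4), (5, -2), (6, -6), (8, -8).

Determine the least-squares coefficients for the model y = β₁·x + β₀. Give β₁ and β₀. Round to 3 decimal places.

β₁ = -1.257, β₀ = 2.229

Entries of AᵀA: Σx·x = 141, Σx = 23, Σ1 = 4.
For Aᵀy: Σx·y = -126, Σy = -20.
So AᵀA·[β₁, β₀]ᵀ = Aᵀy: [[141, 23]; [23, 4]]·[β₁, β₀]ᵀ = [-126, -20]ᵀ.
Eliminating β₀: 4·(row 1) − 23·(row 2) gives 35·β₁ = 4·(-126) − 23·(-20) = -44, so β₁ = -44/35.
Then β₀ = ((-20) − 23·(-44/35))/4 = 78/35.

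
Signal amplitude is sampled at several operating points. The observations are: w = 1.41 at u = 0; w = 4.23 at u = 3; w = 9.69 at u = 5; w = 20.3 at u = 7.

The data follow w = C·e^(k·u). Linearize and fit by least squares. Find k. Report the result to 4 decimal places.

k = 0.3833

Taking logs, ln w = k·u + ln C, so regress ln w on u.
Σu = 15.0000, Σ(u)² = 83.0000, Σln w = 7.0675, Σu·ln w = 36.7564.
Equations: 83.0000·k + 15.0000·ln C = 36.7564;  15.0000·k + 4·ln C = 7.0675.
Δ = 83.0000·4 − (15.0000)² = 107.0000; k = (36.7564·4 − 15.0000·7.0675)/107.0000 = 0.38330, ln C = (83.0000·7.0675 − 15.0000·36.7564)/107.0000 = 0.32950.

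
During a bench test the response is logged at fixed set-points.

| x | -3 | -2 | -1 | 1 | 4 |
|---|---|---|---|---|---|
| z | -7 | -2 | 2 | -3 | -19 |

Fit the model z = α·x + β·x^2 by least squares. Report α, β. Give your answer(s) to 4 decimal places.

Normal-equation sums: Σx·x = 31, Σx·x^2 = 29, Σx^2·x^2 = 355.
For Mᵀz: Σx·z = -56, Σx^2·z = -376.
MᵀM·[α, β]ᵀ = Mᵀz becomes [[31, 29]; [29, 355]]·[α, β]ᵀ = [-56, -376]ᵀ.
Eliminating β: 355·(row 1) − 29·(row 2) gives 10164·α = 355·(-56) − 29·(-376) = -8976, so α = -68/77.
Then β = ((-376) − 29·(-68/77))/355 = -76/77.

α = -0.8831, β = -0.9870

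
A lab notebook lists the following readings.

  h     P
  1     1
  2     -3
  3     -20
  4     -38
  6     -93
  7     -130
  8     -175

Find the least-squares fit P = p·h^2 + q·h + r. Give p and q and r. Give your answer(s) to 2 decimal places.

p = -3.03, q = 2.18, r = 2.49

Entries of AᵀA: Σh^2·h^2 = 8147, Σh^2·h = 1171, Σh^2 = 179, Σh·h = 179, Σh = 31, Σ1 = 7.
For AᵀP: Σh^2·P = -21717, Σh·P = -3085, ΣP = -458.
AᵀA·[p, q, r]ᵀ = AᵀP becomes [[8147, 1171, 179]; [1171, 179, 31]; [179, 31, 7]]·[p, q, r]ᵀ = [-21717, -3085, -458]ᵀ.
Row-reducing yields p = -30841/10164, q = 22205/10164, r = 2108/847.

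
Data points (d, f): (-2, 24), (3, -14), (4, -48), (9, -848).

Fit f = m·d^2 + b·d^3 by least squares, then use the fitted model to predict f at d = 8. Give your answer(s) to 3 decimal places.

f̂ = -574.522

Compute the Gram sums: Σd^2·d^2 = 6914, Σd^2·d^3 = 60284, Σd^3·d^3 = 536330.
Right-hand side: Σd^2·f = -69486, Σd^3·f = -621834.
Normal equations: [[6914, 60284]; [60284, 536330]]·[m, b]ᵀ = [-69486, -621834]ᵀ.
Δ = 6914·536330 − 60284² = 74024964.
m = ((-69486)·536330 − 60284·(-621834))/74024964 = 468407/158173; b = (6914·(-621834) − 60284·(-69486))/74024964 = -236039/158173.
At d = 8: f̂ = (468407/158173)·(64) + (-236039/158173)·(512) = -90873920/158173.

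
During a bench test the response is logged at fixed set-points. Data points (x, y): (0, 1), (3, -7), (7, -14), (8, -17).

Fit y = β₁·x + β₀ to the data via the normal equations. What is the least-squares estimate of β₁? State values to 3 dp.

Normal-equation sums: Σx·x = 122, Σx = 18, Σ1 = 4.
Right-hand side: Σx·y = -255, Σy = -37.
Δ = 122·4 − 18² = 164.
β₁ = ((-255)·4 − 18·(-37))/164 = -177/82; β₀ = (122·(-37) − 18·(-255))/164 = 19/41.

β₁ = -2.159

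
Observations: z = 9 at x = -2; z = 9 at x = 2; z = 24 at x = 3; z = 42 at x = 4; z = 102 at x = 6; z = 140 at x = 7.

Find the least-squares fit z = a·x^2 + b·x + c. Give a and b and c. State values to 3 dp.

a = 2.931, b = -0.134, c = -2.857

Forming AᵀA = [[4066, 650, 118]; [650, 118, 20]; [118, 20, 6]] and Aᵀz = [11492, 1832, 326]ᵀ gives AᵀA·[a, b, c]ᵀ = Aᵀz.
Row-reducing yields a = 677/231, b = -31/231, c = -20/7.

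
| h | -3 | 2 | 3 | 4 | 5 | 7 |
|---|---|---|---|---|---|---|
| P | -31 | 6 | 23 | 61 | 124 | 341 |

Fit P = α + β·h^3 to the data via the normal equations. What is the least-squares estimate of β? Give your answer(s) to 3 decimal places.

β = 1.005

XᵀX·[α, β]ᵀ = XᵀP reads: 6·α + 540·β = 524;  540·α + 138892·β = 137873.
Determinant 6·138892 − 540² = 541752.
α = (524·138892 − 540·137873)/541752 = -418003/135438; β = (6·137873 − 540·524)/541752 = 90713/90292.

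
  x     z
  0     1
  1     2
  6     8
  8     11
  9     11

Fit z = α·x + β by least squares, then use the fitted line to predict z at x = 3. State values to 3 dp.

From the data, Σx·x = 182, Σx = 24, Σ1 = 5.
Right-hand side: Σx·z = 237, Σz = 33.
AᵀA·[α, β]ᵀ = Aᵀz becomes [[182, 24]; [24, 5]]·[α, β]ᵀ = [237, 33]ᵀ.
Eliminating β: 5·(row 1) − 24·(row 2) gives 334·α = 5·237 − 24·33 = 393, so α = 393/334.
Then β = (33 − 24·(393/334))/5 = 159/167.
At x = 3: ẑ = (393/334)·(3) + (159/167)·(1) = 1497/334.

ẑ = 4.482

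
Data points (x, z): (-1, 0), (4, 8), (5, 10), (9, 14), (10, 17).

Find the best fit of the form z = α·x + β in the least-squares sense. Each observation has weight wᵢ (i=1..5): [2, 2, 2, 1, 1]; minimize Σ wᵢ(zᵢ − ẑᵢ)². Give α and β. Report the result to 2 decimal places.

α = 1.49, β = 1.85

Normal-equation sums: Σwᵢ·x·x = 265, Σwᵢ·x = 35, Σwᵢ·1 = 8.
For MᵀWz: Σwᵢ·x·z = 460, Σwᵢ·z = 67.
Determinant 265·8 − 35² = 895.
α = (460·8 − 35·67)/895 = 267/179; β = (265·67 − 35·460)/895 = 331/179.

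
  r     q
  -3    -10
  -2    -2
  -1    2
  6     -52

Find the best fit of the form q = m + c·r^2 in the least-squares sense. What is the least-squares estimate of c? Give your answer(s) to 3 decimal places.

c = -1.551

From the data, Σ1 = 4, Σr^2 = 50, Σr^2·r^2 = 1394.
For Aᵀq: Σq = -62, Σr^2·q = -1968.
AᵀA·[m, c]ᵀ = Aᵀq becomes [[4, 50]; [50, 1394]]·[m, c]ᵀ = [-62, -1968]ᵀ.
det = 4·1394 − 50² = 3076.
m = ((-62)·1394 − 50·(-1968))/3076 = 2993/769; c = (4·(-1968) − 50·(-62))/3076 = -1193/769.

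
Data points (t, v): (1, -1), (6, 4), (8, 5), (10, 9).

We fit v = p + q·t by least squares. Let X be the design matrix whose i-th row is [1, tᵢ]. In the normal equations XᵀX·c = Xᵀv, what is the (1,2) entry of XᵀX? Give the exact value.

Row 1 ↔ basis 1, column 2 ↔ basis t, so (XᵀX)_{1,2} = Σᵢ t = (1)·(1) + (1)·(6) + (1)·(8) + (1)·(10) = 25.

25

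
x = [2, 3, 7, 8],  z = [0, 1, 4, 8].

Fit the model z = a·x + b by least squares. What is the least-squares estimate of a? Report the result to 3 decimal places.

a = 1.154

Compute the Gram sums: Σx·x = 126, Σx = 20, Σ1 = 4.
Moment sums: Σx·z = 95, Σz = 13.
Determinant 126·4 − 20² = 104.
a = (95·4 − 20·13)/104 = 15/13; b = (126·13 − 20·95)/104 = -131/52.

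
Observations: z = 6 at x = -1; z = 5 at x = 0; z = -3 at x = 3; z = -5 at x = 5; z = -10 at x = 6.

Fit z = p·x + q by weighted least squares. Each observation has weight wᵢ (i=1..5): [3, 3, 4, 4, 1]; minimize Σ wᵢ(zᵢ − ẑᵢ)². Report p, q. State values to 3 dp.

p = -2.068, q = 4.225

Entries of MᵀWM: Σwᵢ·x·x = 175, Σwᵢ·x = 35, Σwᵢ·1 = 15.
Moment sums: Σwᵢ·x·z = -214, Σwᵢ·z = -9.
det = 175·15 − 35² = 1400.
p = ((-214)·15 − 35·(-9))/1400 = -579/280; q = (175·(-9) − 35·(-214))/1400 = 169/40.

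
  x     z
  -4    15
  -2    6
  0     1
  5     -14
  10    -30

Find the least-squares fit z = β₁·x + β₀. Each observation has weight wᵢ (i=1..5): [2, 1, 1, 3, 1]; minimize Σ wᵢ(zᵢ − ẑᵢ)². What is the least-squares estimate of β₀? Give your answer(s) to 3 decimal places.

β₀ = 1.535

The normal equations are: 211·β₁ + 15·β₀ = -642;  15·β₁ + 8·β₀ = -35.
Eliminating β₀: 8·(row 1) − 15·(row 2) gives 1463·β₁ = 8·(-642) − 15·(-35) = -4611, so β₁ = -4611/1463.
Then β₀ = ((-35) − 15·(-4611/1463))/8 = 2245/1463.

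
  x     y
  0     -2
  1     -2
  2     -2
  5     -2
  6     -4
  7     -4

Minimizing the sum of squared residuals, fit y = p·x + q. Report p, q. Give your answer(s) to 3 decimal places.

p = -0.289, q = -1.655

From the data, Σx·x = 115, Σx = 21, Σ1 = 6.
Right-hand side: Σx·y = -68, Σy = -16.
det = 115·6 − 21² = 249.
p = ((-68)·6 − 21·(-16))/249 = -24/83; q = (115·(-16) − 21·(-68))/249 = -412/249.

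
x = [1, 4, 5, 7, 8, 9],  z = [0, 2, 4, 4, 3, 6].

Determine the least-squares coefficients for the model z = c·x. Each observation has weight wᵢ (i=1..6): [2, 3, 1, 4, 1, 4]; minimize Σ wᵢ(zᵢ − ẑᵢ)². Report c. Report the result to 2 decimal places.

Sums needed: Σwᵢ·x·x = 659.
For AᵀWz: Σwᵢ·x·z = 396.
AᵀWA·[c]ᵀ = AᵀWz becomes [[659]]·[c]ᵀ = [396]ᵀ.
Hence c = 396 / 659 ≈ 0.60091.

c = 0.60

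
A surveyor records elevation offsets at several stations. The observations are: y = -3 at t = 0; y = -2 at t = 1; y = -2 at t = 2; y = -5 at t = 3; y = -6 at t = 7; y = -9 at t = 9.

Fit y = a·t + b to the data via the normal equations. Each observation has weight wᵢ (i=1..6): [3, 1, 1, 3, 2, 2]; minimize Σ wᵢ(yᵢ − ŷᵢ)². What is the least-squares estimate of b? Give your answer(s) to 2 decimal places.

Sums needed: Σwᵢ·t·t = 292, Σwᵢ·t = 44, Σwᵢ·1 = 12.
For AᵀWy: Σwᵢ·t·y = -297, Σwᵢ·y = -58.
So AᵀWA·[a, b]ᵀ = AᵀWy: [[292, 44]; [44, 12]]·[a, b]ᵀ = [-297, -58]ᵀ.
Eliminating b: 12·(row 1) − 44·(row 2) gives 1568·a = 12·(-297) − 44·(-58) = -1012, so a = -253/392.
Then b = ((-58) − 44·(-253/392))/12 = -967/392.

b = -2.47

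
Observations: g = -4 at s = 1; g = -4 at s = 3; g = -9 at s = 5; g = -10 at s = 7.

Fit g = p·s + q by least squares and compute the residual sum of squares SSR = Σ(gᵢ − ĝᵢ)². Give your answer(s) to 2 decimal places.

MᵀM·[p, q]ᵀ = Mᵀg reads: 84·p + 16·q = -131;  16·p + 4·q = -27.
(Σs·s = 84, Σs = 16, Σ1 = 4, Σs·g = -131, Σg = -27.)
Eliminating q: 4·(row 1) − 16·(row 2) gives 80·p = 4·(-131) − 16·(-27) = -92, so p = -23/20.
Then q = ((-27) − 16·(-23/20))/4 = -43/20.
Residuals: -7/10, 8/5, -11/10, 1/5; SSR = 43/10.

SSR = 4.30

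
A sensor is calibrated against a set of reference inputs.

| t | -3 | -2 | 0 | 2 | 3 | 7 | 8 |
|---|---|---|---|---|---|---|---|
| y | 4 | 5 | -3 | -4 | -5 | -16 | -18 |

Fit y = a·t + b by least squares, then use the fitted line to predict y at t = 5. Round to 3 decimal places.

Setting ∂/∂a … = 0 gives: 139·a + 15·b = -301;  15·a + 7·b = -37.
(Σt·t = 139, Σt = 15, Σ1 = 7, Σt·y = -301, Σy = -37.)
Eliminating b: 7·(row 1) − 15·(row 2) gives 748·a = 7·(-301) − 15·(-37) = -1552, so a = -388/187.
Then b = ((-37) − 15·(-388/187))/7 = -157/187.
At t = 5: ŷ = (-388/187)·(5) + (-157/187)·(1) = -2097/187.

ŷ = -11.214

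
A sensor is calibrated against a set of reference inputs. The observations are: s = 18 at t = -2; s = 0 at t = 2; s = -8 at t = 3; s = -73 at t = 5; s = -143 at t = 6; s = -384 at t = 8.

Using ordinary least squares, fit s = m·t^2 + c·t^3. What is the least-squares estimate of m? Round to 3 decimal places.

Normal-equation sums: Σt^2·t^2 = 6130, Σt^2·t^3 = 43912, Σt^3·t^3 = 325282.
And Σt^2·s = -31549, Σt^3·s = -236981.
So XᵀX·[m, c]ᵀ = Xᵀs: [[6130, 43912]; [43912, 325282]]·[m, c]ᵀ = [-31549, -236981]ᵀ.
Eliminating c: 325282·(row 1) − 43912·(row 2) gives 65714916·m = 325282·(-31549) − 43912·(-236981) = 143987854, so m = 71993927/32857458.
Then c = ((-236981) − 43912·(71993927/32857458))/325282 = -33656921/32857458.

m = 2.191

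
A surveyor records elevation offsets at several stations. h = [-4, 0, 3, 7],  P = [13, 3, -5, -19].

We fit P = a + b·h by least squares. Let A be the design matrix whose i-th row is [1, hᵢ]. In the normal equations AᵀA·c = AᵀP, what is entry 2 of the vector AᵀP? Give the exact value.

-200

Entry 2 ↔ basis h, so (AᵀP)_{2} = Σᵢ (h)·Pᵢ = (-4)·(13) + (0)·(3) + (3)·(-5) + (7)·(-19) = -200.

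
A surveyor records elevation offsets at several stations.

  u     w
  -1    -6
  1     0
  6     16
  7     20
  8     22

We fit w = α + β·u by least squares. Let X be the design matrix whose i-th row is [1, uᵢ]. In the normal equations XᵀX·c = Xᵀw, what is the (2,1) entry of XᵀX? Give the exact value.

Row 2 ↔ basis u, column 1 ↔ basis 1, so (XᵀX)_{2,1} = Σᵢ u = (-1)·(1) + (1)·(1) + (6)·(1) + (7)·(1) + (8)·(1) = 21.

21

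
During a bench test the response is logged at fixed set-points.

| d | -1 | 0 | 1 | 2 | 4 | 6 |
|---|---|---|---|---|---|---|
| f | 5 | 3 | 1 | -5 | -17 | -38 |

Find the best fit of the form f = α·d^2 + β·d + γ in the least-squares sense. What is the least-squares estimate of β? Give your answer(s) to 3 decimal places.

β = -2.165

Normal-equation sums: Σd^2·d^2 = 1570, Σd^2·d = 288, Σd^2 = 58, Σd·d = 58, Σd = 12, Σ1 = 6.
Moment sums: Σd^2·f = -1654, Σd·f = -310, Σf = -51.
So XᵀX·[α, β, γ]ᵀ = Xᵀf: [[1570, 288, 58]; [288, 58, 12]; [58, 12, 6]]·[α, β, γ]ᵀ = [-1654, -310, -51]ᵀ.
Row-reducing yields α = -5547/7100, β = -7687/3550, γ = 24019/7100.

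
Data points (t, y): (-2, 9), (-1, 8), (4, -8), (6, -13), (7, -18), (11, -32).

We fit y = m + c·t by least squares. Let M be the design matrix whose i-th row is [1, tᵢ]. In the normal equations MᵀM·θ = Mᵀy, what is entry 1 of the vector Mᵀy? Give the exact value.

Entry 1 ↔ basis 1, so (Mᵀy)_{1} = Σᵢ yᵢ = (1)·(9) + (1)·(8) + (1)·(-8) + (1)·(-13) + (1)·(-18) + (1)·(-32) = -54.

-54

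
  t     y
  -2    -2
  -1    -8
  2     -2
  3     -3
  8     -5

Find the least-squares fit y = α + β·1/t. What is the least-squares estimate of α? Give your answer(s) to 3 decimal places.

α = -3.709

Entries of MᵀM: Σ1 = 5, Σ1/t = -13/24, Σ1/t·1/t = 937/576.
For Mᵀy: Σy = -20, Σ1/t·y = 51/8.
MᵀM·[α, β]ᵀ = Mᵀy becomes [[5, -13/24]; [-13/24, 937/576]]·[α, β]ᵀ = [-20, 51/8]ᵀ.
Eliminating β: (937/576)·(row 1) − (-13/24)·(row 2) gives (1129/144)·α = (937/576)·(-20) − (-13/24)·(51/8) = -16751/576, so α = -16751/4516.
Then β = ((51/8) − (-13/24)·(-16751/4516))/(937/576) = 3030/1129.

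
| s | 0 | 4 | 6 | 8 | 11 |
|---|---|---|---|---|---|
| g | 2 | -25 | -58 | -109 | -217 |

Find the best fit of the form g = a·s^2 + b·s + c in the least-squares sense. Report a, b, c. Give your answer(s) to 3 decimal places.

Normal-equation sums: Σs^2·s^2 = 20289, Σs^2·s = 2123, Σs^2 = 237, Σs·s = 237, Σs = 29, Σ1 = 5.
For Aᵀg: Σs^2·g = -35721, Σs·g = -3707, Σg = -407.
Solving the 3×3 system (Gaussian elimination) gives a = -153354/78619, b = 129615/78619, c = 117626/78619.

a = -1.951, b = 1.649, c = 1.496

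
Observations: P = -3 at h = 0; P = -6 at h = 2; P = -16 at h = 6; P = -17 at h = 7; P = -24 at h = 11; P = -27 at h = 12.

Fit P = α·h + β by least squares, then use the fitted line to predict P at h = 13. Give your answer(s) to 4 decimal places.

Compute the Gram sums: Σh·h = 354, Σh = 38, Σ1 = 6.
Right-hand side: Σh·P = -815, ΣP = -93.
Normal equations: [[354, 38]; [38, 6]]·[α, β]ᵀ = [-815, -93]ᵀ.
Δ = 354·6 − 38² = 680.
α = ((-815)·6 − 38·(-93))/680 = -339/170; β = (354·(-93) − 38·(-815))/680 = -244/85.
At h = 13: P̂ = (-339/170)·(13) + (-244/85)·(1) = -979/34.

P̂ = -28.7941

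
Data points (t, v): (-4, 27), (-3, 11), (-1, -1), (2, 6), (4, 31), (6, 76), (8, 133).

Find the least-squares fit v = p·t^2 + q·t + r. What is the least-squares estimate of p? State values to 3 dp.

p = 2.047

The normal system AᵀA·[p, q, r]ᵀ = Aᵀv is [[6002, 708, 146]; [708, 146, 12]; [146, 12, 7]]·[p, q, r]ᵀ = [12298, 1516, 283]ᵀ.
Inverting the 3×3 Gram matrix, [p, q, r]ᵀ = [578080/282401, 211432/282401, -1002483/282401]ᵀ.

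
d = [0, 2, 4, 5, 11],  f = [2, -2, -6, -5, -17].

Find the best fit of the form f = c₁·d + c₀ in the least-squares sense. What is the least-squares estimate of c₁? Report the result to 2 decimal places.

c₁ = -1.69

With design matrix X, XᵀX = [[166, 22]; [22, 5]] and Xᵀf = [-240, -28]ᵀ.
Δ = 166·5 − 22² = 346.
c₁ = ((-240)·5 − 22·(-28))/346 = -292/173; c₀ = (166·(-28) − 22·(-240))/346 = 316/173.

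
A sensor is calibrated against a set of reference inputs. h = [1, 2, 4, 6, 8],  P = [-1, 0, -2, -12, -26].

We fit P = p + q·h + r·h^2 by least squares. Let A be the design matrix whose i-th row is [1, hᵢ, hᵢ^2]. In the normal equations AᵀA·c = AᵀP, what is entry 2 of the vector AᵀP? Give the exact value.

-289

Entry 2 ↔ basis h, so (AᵀP)_{2} = Σᵢ (h)·Pᵢ = (1)·(-1) + (2)·(0) + (4)·(-2) + (6)·(-12) + (8)·(-26) = -289.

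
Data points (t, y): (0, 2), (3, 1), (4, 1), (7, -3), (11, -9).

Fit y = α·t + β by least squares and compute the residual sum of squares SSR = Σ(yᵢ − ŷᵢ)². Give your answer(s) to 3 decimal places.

SSR = 7.071

The normal equations are: 195·α + 25·β = -113;  25·α + 5·β = -8.
(Σt·t = 195, Σt = 25, Σ1 = 5, Σt·y = -113, Σy = -8.)
Determinant 195·5 − 25² = 350.
α = ((-113)·5 − 25·(-8))/350 = -73/70; β = (195·(-8) − 25·(-113))/350 = 253/70.
Residuals: -113/70, 18/35, 109/70, 24/35, -8/7; SSR = 99/14.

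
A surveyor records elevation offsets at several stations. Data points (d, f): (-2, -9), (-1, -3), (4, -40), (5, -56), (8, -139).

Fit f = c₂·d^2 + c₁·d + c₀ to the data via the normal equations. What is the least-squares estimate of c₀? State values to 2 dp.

The normal equations are: 4994·c₂ + 692·c₁ + 110·c₀ = -10975;  692·c₂ + 110·c₁ + 14·c₀ = -1531;  110·c₂ + 14·c₁ + 5·c₀ = -247.
Solving the 3×3 system (Gaussian elimination) gives c₂ = -19437/9662, c₁ = -9131/9662, c₀ = -12061/4831.

c₀ = -2.50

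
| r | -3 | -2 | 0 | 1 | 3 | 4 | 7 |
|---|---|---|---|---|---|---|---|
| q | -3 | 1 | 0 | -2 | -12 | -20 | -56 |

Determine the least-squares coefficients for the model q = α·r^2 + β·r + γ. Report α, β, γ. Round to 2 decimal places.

XᵀX·[α, β, γ]ᵀ = Xᵀq reads: 2836·α + 400·β + 88·γ = -3197;  400·α + 88·β + 10·γ = -503;  88·α + 10·β + 7·γ = -92.
Inverting the 3×3 Gram matrix, [α, β, γ]ᵀ = [-449/484, -769/484, 191/242]ᵀ.

α = -0.93, β = -1.59, γ = 0.79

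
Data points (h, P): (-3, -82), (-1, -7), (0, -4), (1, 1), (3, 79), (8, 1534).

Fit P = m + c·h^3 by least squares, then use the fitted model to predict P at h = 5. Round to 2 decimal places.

The normal system AᵀA·[m, c]ᵀ = AᵀP is [[6, 512]; [512, 263604]]·[m, c]ᵀ = [1521, 789763]ᵀ.
det = 6·263604 − 512² = 1319480.
m = (1521·263604 − 512·789763)/1319480 = -854243/329870; c = (6·789763 − 512·1521)/1319480 = 1979913/659740.
At h = 5: P̂ = (-854243/329870)·(1) + (1979913/659740)·(125) = 245780639/659740.

P̂ = 372.54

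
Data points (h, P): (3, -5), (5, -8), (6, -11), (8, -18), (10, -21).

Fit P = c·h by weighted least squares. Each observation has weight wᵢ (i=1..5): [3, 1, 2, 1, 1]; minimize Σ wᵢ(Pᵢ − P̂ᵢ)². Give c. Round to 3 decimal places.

Forming MᵀWM = [[288]] and MᵀWP = [-571]ᵀ gives MᵀWM·[c]ᵀ = MᵀWP.
c = (-571)/288 = -1.98264.

c = -1.983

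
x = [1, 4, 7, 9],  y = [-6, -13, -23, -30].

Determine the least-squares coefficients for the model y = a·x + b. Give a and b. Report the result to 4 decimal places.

Entries of AᵀA: Σx·x = 147, Σx = 21, Σ1 = 4.
And Σx·y = -489, Σy = -72.
So AᵀA·[a, b]ᵀ = Aᵀy: [[147, 21]; [21, 4]]·[a, b]ᵀ = [-489, -72]ᵀ.
Δ = 147·4 − 21² = 147.
a = ((-489)·4 − 21·(-72))/147 = -148/49; b = (147·(-72) − 21·(-489))/147 = -15/7.

a = -3.0204, b = -2.1429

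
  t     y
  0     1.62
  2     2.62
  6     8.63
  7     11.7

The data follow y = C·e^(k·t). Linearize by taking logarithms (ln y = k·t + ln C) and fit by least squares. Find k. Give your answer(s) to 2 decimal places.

Taking logs, ln y = k·t + ln C, so regress ln y on t.
Σt = 15.0000, Σ(t)² = 89.0000, Σln y = 6.0604, Σt·ln y = 32.0749.
Equations: 89.0000·k + 15.0000·ln C = 32.0749;  15.0000·k + 4·ln C = 6.0604.
Solving (det = 131.0000): k = 0.28544, ln C = 0.44469.

k = 0.29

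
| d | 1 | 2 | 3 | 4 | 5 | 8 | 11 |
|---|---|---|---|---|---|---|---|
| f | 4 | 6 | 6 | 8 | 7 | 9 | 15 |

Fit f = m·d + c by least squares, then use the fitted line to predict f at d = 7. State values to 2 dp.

Forming XᵀX = [[240, 34]; [34, 7]] and Xᵀf = [338, 55]ᵀ gives XᵀX·[m, c]ᵀ = Xᵀf.
Eliminating c: 7·(row 1) − 34·(row 2) gives 524·m = 7·338 − 34·55 = 496, so m = 124/131.
Then c = (55 − 34·(124/131))/7 = 427/131.
At d = 7: f̂ = (124/131)·(7) + (427/131)·(1) = 1295/131.

f̂ = 9.89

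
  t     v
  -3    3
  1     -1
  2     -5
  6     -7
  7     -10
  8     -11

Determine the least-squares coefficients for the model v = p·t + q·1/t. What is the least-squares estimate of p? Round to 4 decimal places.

p = -1.3383

The normal equations are: 163·p + 6·q = -220;  6·p + (40217/28224)·q = -1423/168.
Δ = 163·(40217/28224) − 6² = 5539307/28224.
p = ((-220)·(40217/28224) − 6·(-1423/168))/(5539307/28224) = -7413356/5539307; q = (163·(-1423/168) − 6·(-220))/(5539307/28224) = -1711752/5539307.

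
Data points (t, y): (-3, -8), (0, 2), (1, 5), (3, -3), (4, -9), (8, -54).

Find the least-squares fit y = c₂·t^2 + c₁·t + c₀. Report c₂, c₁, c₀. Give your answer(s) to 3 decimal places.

c₂ = -1.012, c₁ = 0.904, c₀ = 3.573

From the data, Σt^2·t^2 = 4515, Σt^2·t = 577, Σt^2 = 99, Σt·t = 99, Σt = 13, Σ1 = 6.
And Σt^2·y = -3694, Σt·y = -448, Σy = -67.
Solving the 3×3 system (Gaussian elimination) gives c₂ = -2943/2908, c₁ = 65717/72700, c₀ = 64946/18175.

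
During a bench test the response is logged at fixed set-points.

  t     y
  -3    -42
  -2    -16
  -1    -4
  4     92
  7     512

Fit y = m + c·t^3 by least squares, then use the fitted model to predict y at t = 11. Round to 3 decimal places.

The normal system AᵀA·[m, c]ᵀ = Aᵀy is [[5, 371]; [371, 122539]]·[m, c]ᵀ = [542, 182770]ᵀ.
det = 5·122539 − 371² = 475054.
m = (542·122539 − 371·182770)/475054 = -695766/237527; c = (5·182770 − 371·542)/475054 = 356384/237527.
At t = 11: ŷ = (-695766/237527)·(1) + (356384/237527)·(1331) = 473651338/237527.

ŷ = 1994.095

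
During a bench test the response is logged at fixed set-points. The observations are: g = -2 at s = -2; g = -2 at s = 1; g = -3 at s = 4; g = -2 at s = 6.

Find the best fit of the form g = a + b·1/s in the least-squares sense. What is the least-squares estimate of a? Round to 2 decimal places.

Setting ∂/∂a … = 0 gives: 4·a + (11/12)·b = -9;  (11/12)·a + (193/144)·b = -25/12.
(Σ1 = 4, Σ1/s = 11/12, Σ1/s·1/s = 193/144, Σg = -9, Σ1/s·g = -25/12.)
det = 4·(193/144) − (11/12)² = 217/48.
a = ((-9)·(193/144) − (11/12)·(-25/12))/(217/48) = -1462/651; b = (4·(-25/12) − (11/12)·(-9))/(217/48) = -4/217.

a = -2.25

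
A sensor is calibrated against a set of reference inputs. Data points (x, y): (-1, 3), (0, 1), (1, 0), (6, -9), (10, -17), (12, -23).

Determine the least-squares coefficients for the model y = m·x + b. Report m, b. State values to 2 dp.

From the data, Σx·x = 282, Σx = 28, Σ1 = 6.
And Σx·y = -503, Σy = -45.
Normal equations: [[282, 28]; [28, 6]]·[m, b]ᵀ = [-503, -45]ᵀ.
Eliminating b: 6·(row 1) − 28·(row 2) gives 908·m = 6·(-503) − 28·(-45) = -1758, so m = -879/454.
Then b = ((-45) − 28·(-879/454))/6 = 697/454.

m = -1.94, b = 1.54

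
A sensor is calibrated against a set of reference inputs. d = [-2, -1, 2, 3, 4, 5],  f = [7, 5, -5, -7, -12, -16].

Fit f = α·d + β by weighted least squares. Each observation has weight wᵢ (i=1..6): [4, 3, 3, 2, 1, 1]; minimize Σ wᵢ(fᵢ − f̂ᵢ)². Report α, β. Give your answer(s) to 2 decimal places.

α = -3.15, β = 1.25

From the data, Σwᵢ·d·d = 90, Σwᵢ·d = 10, Σwᵢ·1 = 14.
For XᵀWf: Σwᵢ·d·f = -271, Σwᵢ·f = -14.
XᵀWX·[α, β]ᵀ = XᵀWf becomes [[90, 10]; [10, 14]]·[α, β]ᵀ = [-271, -14]ᵀ.
Eliminating β: 14·(row 1) − 10·(row 2) gives 1160·α = 14·(-271) − 10·(-14) = -3654, so α = -63/20.
Then β = ((-14) − 10·(-63/20))/14 = 5/4.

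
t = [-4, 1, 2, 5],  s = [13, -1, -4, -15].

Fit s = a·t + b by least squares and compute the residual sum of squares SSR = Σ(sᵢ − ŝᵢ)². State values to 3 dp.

The normal equations are: 46·a + 4·b = -136;  4·a + 4·b = -7.
(Σt·t = 46, Σt = 4, Σ1 = 4, Σt·s = -136, Σs = -7.)
Eliminating b: 4·(row 1) − 4·(row 2) gives 168·a = 4·(-136) − 4·(-7) = -516, so a = -43/14.
Then b = ((-7) − 4·(-43/14))/4 = 37/28.
Residuals: -17/28, 3/4, 23/28, -27/28; SSR = 71/28.

SSR = 2.536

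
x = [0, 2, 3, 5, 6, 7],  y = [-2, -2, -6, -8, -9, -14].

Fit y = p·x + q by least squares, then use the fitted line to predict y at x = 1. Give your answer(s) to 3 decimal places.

ŷ = -2.211

Compute the Gram sums: Σx·x = 123, Σx = 23, Σ1 = 6.
For Mᵀy: Σx·y = -214, Σy = -41.
MᵀM·[p, q]ᵀ = Mᵀy becomes [[123, 23]; [23, 6]]·[p, q]ᵀ = [-214, -41]ᵀ.
Eliminating q: 6·(row 1) − 23·(row 2) gives 209·p = 6·(-214) − 23·(-41) = -341, so p = -31/19.
Then q = ((-41) − 23·(-31/19))/6 = -11/19.
At x = 1: ŷ = (-31/19)·(1) + (-11/19)·(1) = -42/19.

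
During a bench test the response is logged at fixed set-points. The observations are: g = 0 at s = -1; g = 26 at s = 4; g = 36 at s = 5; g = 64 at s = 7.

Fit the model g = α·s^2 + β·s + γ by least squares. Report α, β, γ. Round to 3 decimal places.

α = 0.954, β = 2.258, γ = 1.327

Setting ∂/∂α … = 0 gives: 3283·α + 531·β + 91·γ = 4452;  531·α + 91·β + 15·γ = 732;  91·α + 15·β + 4·γ = 126.
Solving the 3×3 system (Gaussian elimination) gives α = 976/1023, β = 70/31, γ = 1358/1023.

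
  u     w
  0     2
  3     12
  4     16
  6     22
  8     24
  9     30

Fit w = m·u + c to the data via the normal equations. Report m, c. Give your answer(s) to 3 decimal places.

m = 2.929, c = 3.024

Forming MᵀM = [[206, 30]; [30, 6]] and Mᵀw = [694, 106]ᵀ gives MᵀM·[m, c]ᵀ = Mᵀw.
Determinant 206·6 − 30² = 336.
m = (694·6 − 30·106)/336 = 41/14; c = (206·106 − 30·694)/336 = 127/42.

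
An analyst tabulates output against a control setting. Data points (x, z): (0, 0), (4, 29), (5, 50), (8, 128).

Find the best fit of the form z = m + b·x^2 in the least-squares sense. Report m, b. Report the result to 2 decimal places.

m = -1.11, b = 2.01

Entries of MᵀM: Σ1 = 4, Σx^2 = 105, Σx^2·x^2 = 4977.
For Mᵀz: Σz = 207, Σx^2·z = 9906.
Eliminating b: 4977·(row 1) − 105·(row 2) gives 8883·m = 4977·207 − 105·9906 = -9891, so m = -157/141.
Then b = (9906 − 105·(-157/141))/4977 = 5963/2961.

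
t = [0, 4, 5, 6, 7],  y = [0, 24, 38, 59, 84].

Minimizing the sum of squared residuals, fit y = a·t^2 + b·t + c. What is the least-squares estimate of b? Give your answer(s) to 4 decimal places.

b = -2.5500

Setting ∂/∂a … = 0 gives: 4578·a + 748·b + 126·c = 7574;  748·a + 126·b + 22·c = 1228;  126·a + 22·b + 5·c = 205.
Row-reducing yields a = 9000/4351, b = -11095/4351, c = 409/4351.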